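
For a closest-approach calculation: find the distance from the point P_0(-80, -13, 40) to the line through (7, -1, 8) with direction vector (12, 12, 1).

3√457

Direction vector d = (12, 12, 1).
AP = (-87, -12, 32), and AP × d = (-396, 471, -900).
|AP × d|² = 1188657 and |d|² = 289, so the distance is √(1188657/289) = √4113 = 3√457.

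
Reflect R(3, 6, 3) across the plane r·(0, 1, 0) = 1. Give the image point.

(3, -4, 3)

n = (0, 1, 0), |n|² = 1, n·R − 1 = 5, so t = 5/1 = 5.
Foot F = R − 5·n = (3, 1, 3); the reflection is 2F − R = (3, -4, 3).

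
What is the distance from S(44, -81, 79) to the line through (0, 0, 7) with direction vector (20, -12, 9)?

3√409

Direction vector d = (20, -12, 9).
AP = (44, -81, 72); AP·d = 2500, |AP|² = 13681, |d|² = 625.
distance² = |AP|² − (AP·d)²/|d|² = 13681 − 6250000/625 = 3681, so the distance is 3√409.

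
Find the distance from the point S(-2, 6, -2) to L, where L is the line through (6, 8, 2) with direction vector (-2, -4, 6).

2√21

Direction vector d = (-2, -4, 6).
AP = (-8, -2, -4); AP·d = 0, |AP|² = 84, |d|² = 56.
distance² = |AP|² − (AP·d)²/|d|² = 84 − 0/56 = 84, so the distance is 2√21.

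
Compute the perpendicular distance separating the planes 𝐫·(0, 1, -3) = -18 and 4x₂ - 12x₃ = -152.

2√10

Divide the second equation by 4 to match normals: x₂ - 3x₃ = -38.
Both planes have normal n = (0, 1, -3), |n| = √10. Any point on the first plane is at distance |(-38) − (-18)|/|n| = 20/√10 = 2√10 from the second.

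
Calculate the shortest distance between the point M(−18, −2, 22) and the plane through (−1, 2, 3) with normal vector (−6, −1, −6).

The plane has equation n·(r − (−1, 2, 3)) = 0, i.e. n·r = -14.
n = (−6, −1, −6); n·P − (-14) = -8; |n| = √73; distance = 8/√73.

8/√73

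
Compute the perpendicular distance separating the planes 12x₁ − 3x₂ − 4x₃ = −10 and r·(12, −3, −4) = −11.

1/13

Both planes have normal n = (12, −3, −4), |n| = 13. Any point on the first plane is at distance |(-11) − (-10)|/|n| = 1/13 from the second.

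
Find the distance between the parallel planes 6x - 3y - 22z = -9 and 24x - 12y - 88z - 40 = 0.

19/23

Divide the second equation by 4 to match normals: 6x - 3y - 22z = 10.
Both planes have normal n = (6, -3, -22), |n| = 23. Any point on the first plane is at distance |10 − (-9)|/|n| = 19/23 from the second.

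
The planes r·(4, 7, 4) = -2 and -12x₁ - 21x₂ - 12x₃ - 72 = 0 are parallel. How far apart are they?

Divide the second equation by -3 to match normals: 4x₁ + 7x₂ + 4x₃ = -24.
Both planes have normal n = (4, 7, 4), |n| = 9. Any point on the first plane is at distance |(-24) − (-2)|/|n| = 22/9 from the second.

22/9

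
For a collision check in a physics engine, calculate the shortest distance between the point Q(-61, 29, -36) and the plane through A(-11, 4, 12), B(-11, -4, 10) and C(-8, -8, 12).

AB = (0, -8, -2) and AC = (3, -12, 0), so a normal is n = AB × AC = (-24, -6, 24).
n = (-24, -6, 24); n·P − 528 = -102; |n| = 6√33; distance = 102/(6√33) = 17/√33.

17/√33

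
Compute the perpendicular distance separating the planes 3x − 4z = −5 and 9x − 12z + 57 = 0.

Divide the second equation by 3 to match normals: 3x − 4z = -19.
With common normal n = (3, 0, −4) (|n| = 5), the distance is |(-5) − (-19)|/|n| = 14/5.

14/5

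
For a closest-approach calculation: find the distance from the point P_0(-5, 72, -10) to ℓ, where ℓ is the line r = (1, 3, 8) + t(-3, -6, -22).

Direction vector d = (-3, -6, -22).
AP = (-6, 69, -18); AP·d = 0, |AP|² = 5121, |d|² = 529.
distance² = |AP|² − (AP·d)²/|d|² = 5121 − 0/529 = 5121, so the distance is 3√569.

3√569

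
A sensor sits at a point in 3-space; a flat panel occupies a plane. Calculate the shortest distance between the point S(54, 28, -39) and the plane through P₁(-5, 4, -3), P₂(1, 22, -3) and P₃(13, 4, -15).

18/11

P₁P₂ = (6, 18, 0) and P₁P₃ = (18, 0, -12), so a normal is n = P₁P₂ × P₁P₃ = (-216, 72, -324).
Then n·(54, 28, -39) - 2340 = 648.
|n| = √(46656 + 5184 + 104976) = 396, so the distance is |648|/396 = 18/11.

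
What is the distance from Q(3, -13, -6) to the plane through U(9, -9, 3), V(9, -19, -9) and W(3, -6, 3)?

3√70/70

UV = (0, -10, -12) and UW = (-6, 3, 0), so a normal is n = UV × UW = (36, 72, -60).
Then n·(3, -13, -6) - (-504) = 36.
|n| = √(1296 + 5184 + 3600) = 12√70, so the distance is |36|/(12√70) = 3√70/70.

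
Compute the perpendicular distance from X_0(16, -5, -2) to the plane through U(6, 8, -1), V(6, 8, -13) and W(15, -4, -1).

1/5

UV = (0, 0, -12) and UW = (9, -12, 0), so a normal is n = UV × UW = (-144, -108, 0).
Then n·(16, -5, -2) - (-1728) = -36.
|n| = √(20736 + 11664 + 0) = 180, so the distance is |-36|/180 = 1/5.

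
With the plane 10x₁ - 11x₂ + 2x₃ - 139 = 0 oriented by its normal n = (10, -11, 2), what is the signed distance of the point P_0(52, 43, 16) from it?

n·P_0 − 139 = -60.
|n| = 15, so the signed distance is -60/15 = -4.

-4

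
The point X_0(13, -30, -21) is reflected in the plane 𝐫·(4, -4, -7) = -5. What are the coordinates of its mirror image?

(-19, 2, 35)

n = (4, -4, -7), |n|² = 81, n·X_0 − (-5) = 324, so t = 324/81 = 4.
Foot F = X_0 − 4·n = (-3, -14, 7); the reflection is 2F − X_0 = (-19, 2, 35).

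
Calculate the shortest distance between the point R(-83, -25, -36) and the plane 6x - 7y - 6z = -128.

Normal vector n = (6, -7, -6), and n·(-83, -25, -36) - (-128) = 21.
|n| = √(36 + 49 + 36) = 11, so the distance is |21|/11 = 21/11.

21/11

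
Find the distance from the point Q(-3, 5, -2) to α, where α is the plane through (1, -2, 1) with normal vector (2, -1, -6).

3/√41

The plane has equation n·(r − (1, -2, 1)) = 0, i.e. n·r = -2.
Then n·(-3, 5, -2) - (-2) = 3.
|n| = √(4 + 1 + 36) = √41, so the distance is |3|/√41 = 3/√41.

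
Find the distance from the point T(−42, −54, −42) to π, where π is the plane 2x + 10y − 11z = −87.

d = |2·(-42) + 10·(-54) + (-11)·(-42) − (-87)| / √(4 + 100 + 121) = |-75| / 15 = 5.

5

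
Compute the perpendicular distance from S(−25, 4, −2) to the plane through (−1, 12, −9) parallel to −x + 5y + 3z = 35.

Parallel planes share the normal n = (−1, 5, 3); since (−1, 12, −9) lies on the plane, its equation is −x + 5y + 3z = 34.
n = (−1, 5, 3); n·P − 34 = 5; |n| = √35; distance = 5/√35.

√35/7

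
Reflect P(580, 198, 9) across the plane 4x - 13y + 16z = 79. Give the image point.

n = (4, -13, 16), |n|² = 441, n·P − 79 = -189, so t = -189/441 = -3/7.
Foot F = P − (-3/7)·n = (4072/7, 1347/7, 111/7); the reflection is 2F − P = (4084/7, 1308/7, 159/7).

(4084/7, 1308/7, 159/7)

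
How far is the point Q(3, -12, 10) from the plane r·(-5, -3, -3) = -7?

n = (-5, -3, -3); n·P − (-7) = -2; |n| = √43; distance = 2/√43 = 2√43/43.

2√43/43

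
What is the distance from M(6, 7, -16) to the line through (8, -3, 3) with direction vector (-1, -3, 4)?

7

Direction vector d = (-1, -3, 4).
AP = (-2, 10, -19), and AP × d = (-17, 27, 16).
|AP × d|² = 1274 and |d|² = 26, so the distance is √(1274/26) = √49 = 7.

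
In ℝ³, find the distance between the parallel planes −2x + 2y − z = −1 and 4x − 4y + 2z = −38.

Divide the second equation by -2 to match normals: −2x + 2y − z = 19.
With common normal n = (−2, 2, −1) (|n| = 3), the distance is |(-1) − 19|/|n| = 20/3.

20/3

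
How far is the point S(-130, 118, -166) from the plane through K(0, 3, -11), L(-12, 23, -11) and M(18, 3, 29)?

7

KL = (-12, 20, 0) and KM = (18, 0, 40), so a normal is n = KL × KM = (800, 480, -360).
n = (800, 480, -360); n·P − 5400 = 7000; |n| = 1000; distance = 7000/1000 = 7.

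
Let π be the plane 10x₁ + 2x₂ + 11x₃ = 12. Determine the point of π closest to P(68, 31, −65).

n = (10, 2, 11), |n|² = 225, and n·P − 12 = 15.
t = 15/225 = 1/15, so the foot is P − t·n = (68, 31, −65) − (1/15)·(10, 2, 11) = (202/3, 463/15, −986/15).

(202/3, 463/15, -986/15)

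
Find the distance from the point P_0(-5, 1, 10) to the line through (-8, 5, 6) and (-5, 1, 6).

A direction vector is d = (3, -4, 0).
AP = (3, -4, 4); AP·d = 25, |AP|² = 41, |d|² = 25.
distance² = |AP|² − (AP·d)²/|d|² = 41 − 625/25 = 16, so the distance is 4.

4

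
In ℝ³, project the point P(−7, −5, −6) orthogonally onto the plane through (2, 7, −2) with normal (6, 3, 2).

n = (6, 3, 2), |n|² = 49, and n·P − 29 = -98.
t = -98/49 = -2, so the foot is P − t·n = (−7, −5, −6) − (-2)·(6, 3, 2) = (5, 1, −2).

(5, 1, -2)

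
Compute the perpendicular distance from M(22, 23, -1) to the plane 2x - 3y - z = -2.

Normal vector n = (2, -3, -1), and n·(22, 23, -1) - (-2) = -22.
|n| = √(4 + 9 + 1) = √14, so the distance is |-22|/√14 = 22/√14.

11√14/7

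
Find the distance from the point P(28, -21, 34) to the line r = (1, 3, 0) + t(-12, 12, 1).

3√145

Direction vector d = (-12, 12, 1).
AP = (27, -24, 34); AP·d = -578, |AP|² = 2461, |d|² = 289.
distance² = |AP|² − (AP·d)²/|d|² = 2461 − 334084/289 = 1305, so the distance is 3√145.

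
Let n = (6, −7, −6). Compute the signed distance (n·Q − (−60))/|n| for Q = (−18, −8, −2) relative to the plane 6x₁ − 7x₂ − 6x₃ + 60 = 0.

20/11

n·Q − (-60) = 20.
|n| = 11, so the signed distance is 20/11.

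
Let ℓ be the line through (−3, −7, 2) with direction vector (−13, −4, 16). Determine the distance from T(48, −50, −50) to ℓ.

7√65

Direction vector d = (−13, −4, 16).
AP = (51, −43, −52), and AP × d = (−896, −140, −763).
|AP × d|² = 1404585 and |d|² = 441, so the distance is √(1404585/441) = √3185 = 7√65.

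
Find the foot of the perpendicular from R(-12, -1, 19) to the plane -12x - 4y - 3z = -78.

n = (-12, -4, -3), |n|² = 169, and n·R − (-78) = 169.
t = 169/169 = 1, so the foot is R − t·n = (-12, -1, 19) − 1·(-12, -4, -3) = (0, 3, 22).

(0, 3, 22)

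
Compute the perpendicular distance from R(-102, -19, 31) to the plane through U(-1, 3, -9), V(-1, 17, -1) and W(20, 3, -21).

4

UV = (0, 14, 8) and UW = (21, 0, -12), so a normal is n = UV × UW = (-168, 168, -294).
n = (-168, 168, -294); n·P − 3318 = 1512; |n| = 378; distance = 1512/378 = 4.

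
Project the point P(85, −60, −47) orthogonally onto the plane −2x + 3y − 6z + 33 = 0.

(585/7, -405/7, -359/7)

The perpendicular from P has direction n = (−2, 3, −6): r = (85, −60, −47) + μ(−2, 3, −6).
Substitute into the plane: n·(P + μn) = -33 gives -68 + 49μ = -33, so μ = 5/7.
Foot = (85, −60, −47) + (5/7)·(−2, 3, −6) = (585/7, −405/7, −359/7).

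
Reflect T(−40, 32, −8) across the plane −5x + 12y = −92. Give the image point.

n = (−5, 12, 0), |n|² = 169, n·T − (-92) = 676, so t = 676/169 = 4.
Foot F = T − 4·n = (−20, −16, −8); the reflection is 2F − T = (0, −64, −8).

(0, -64, -8)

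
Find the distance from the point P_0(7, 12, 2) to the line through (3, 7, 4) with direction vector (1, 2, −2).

3

Direction vector d = (1, 2, −2).
AP = (4, 5, −2); AP·d = 18, |AP|² = 45, |d|² = 9.
distance² = |AP|² − (AP·d)²/|d|² = 45 − 324/9 = 9, so the distance is 3.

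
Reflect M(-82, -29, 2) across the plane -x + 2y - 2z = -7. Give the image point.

(-76, -41, 14)

With n = (-1, 2, -2), the signed offset is (n·M − (-7))/|n|² = 27/9 = 3.
M' = M − 2t·n = (-82, -29, 2) − 6·(-1, 2, -2) = (-76, -41, 14).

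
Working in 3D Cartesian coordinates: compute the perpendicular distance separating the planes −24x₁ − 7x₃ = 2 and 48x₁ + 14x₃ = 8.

6/25

Divide the second equation by -2 to match normals: −24x₁ − 7x₃ = -4.
Both planes have normal n = (−24, 0, −7), |n| = 25. Any point on the first plane is at distance |(-4) − 2|/|n| = 6/25 from the second.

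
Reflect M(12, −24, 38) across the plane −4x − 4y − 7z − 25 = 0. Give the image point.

n = (−4, −4, −7), |n|² = 81, n·M − 25 = -243, so t = -243/81 = -3.
Foot F = M − (-3)·n = (0, −36, 17); the reflection is 2F − M = (−12, −48, −4).

(-12, -48, -4)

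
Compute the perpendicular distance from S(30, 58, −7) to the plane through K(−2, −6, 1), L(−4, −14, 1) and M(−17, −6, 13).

4√42/7

KL = (−2, −8, 0) and KM = (−15, 0, 12), so a normal is n = KL × KM = (−96, 24, −120).
n = (−96, 24, −120); n·P − (-72) = -576; |n| = 24√42; distance = 576/(24√42) = 4√42/7.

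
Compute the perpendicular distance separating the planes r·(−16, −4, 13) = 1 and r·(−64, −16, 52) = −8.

Divide the second equation by 4 to match normals: −16x − 4y + 13z = -2.
Both planes have normal n = (−16, −4, 13), |n| = 21. Any point on the first plane is at distance |(-2) − 1|/|n| = 3/21 = 1/7 from the second.

1/7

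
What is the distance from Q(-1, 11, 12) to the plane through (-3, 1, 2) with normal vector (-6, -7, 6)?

The plane has equation n·(r − (-3, 1, 2)) = 0, i.e. n·r = 23.
d = |(-6)·(-1) + (-7)·11 + 6·12 − 23| / √(36 + 49 + 36) = |-22| / 11 = 2.

2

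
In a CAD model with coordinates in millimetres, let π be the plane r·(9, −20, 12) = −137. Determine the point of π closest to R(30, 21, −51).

(39, 1, -39)

The perpendicular from R has direction n = (9, −20, 12): r = (30, 21, −51) + λ(9, −20, 12).
Substitute into the plane: n·(R + λn) = -137 gives -762 + 625λ = -137, so λ = 1.
Foot = (30, 21, −51) + 1·(9, −20, 12) = (39, 1, −39).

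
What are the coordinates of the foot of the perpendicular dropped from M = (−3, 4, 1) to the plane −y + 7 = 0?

(-3, 7, 1)

n = (0, −1, 0), |n|² = 1, and n·M − (-7) = 3.
t = 3/1 = 3, so the foot is M − t·n = (−3, 4, 1) − 3·(0, −1, 0) = (−3, 7, 1).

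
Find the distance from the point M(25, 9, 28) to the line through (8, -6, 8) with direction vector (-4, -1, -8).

√185

Direction vector d = (-4, -1, -8).
AP = (17, 15, 20); AP·d = -243, |AP|² = 914, |d|² = 81.
distance² = |AP|² − (AP·d)²/|d|² = 914 − 59049/81 = 185, so the distance is √185.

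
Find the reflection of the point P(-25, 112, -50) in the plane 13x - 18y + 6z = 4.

n = (13, -18, 6), |n|² = 529, n·P − 4 = -2645, so t = -2645/529 = -5.
Foot F = P − (-5)·n = (40, 22, -20); the reflection is 2F − P = (105, -68, 10).

(105, -68, 10)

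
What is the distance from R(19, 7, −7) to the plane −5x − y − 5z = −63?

d = |(-5)·19 + (-1)·7 + (-5)·(-7) − (-63)| / √(25 + 1 + 25) = |-4| / √51 = 4√51/51.

4√51/51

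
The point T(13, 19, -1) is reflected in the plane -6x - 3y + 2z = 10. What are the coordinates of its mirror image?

With n = (-6, -3, 2), the signed offset is (n·T − 10)/|n|² = -147/49 = -3.
T' = T − 2t·n = (13, 19, -1) − (-6)·(-6, -3, 2) = (-23, 1, 11).

(-23, 1, 11)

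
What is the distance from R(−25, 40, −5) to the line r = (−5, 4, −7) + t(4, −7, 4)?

Direction vector d = (4, −7, 4).
AP = (−20, 36, 2); AP·d = -324, |AP|² = 1700, |d|² = 81.
distance² = |AP|² − (AP·d)²/|d|² = 1700 − 104976/81 = 404, so the distance is 2√101.

2√101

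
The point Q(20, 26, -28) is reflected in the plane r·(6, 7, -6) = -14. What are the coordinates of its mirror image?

(-28, -30, 20)

n = (6, 7, -6), |n|² = 121, n·Q − (-14) = 484, so t = 484/121 = 4.
Foot F = Q − 4·n = (-4, -2, -4); the reflection is 2F − Q = (-28, -30, 20).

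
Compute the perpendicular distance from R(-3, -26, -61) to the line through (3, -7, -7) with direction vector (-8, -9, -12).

Direction vector d = (-8, -9, -12).
AP = (-6, -19, -54); AP·d = 867, |AP|² = 3313, |d|² = 289.
distance² = |AP|² − (AP·d)²/|d|² = 3313 − 751689/289 = 712, so the distance is 2√178.

2√178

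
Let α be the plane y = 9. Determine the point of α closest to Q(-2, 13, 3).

n = (0, 1, 0), |n|² = 1, and n·Q − 9 = 4.
t = 4/1 = 4, so the foot is Q − t·n = (-2, 13, 3) − 4·(0, 1, 0) = (-2, 9, 3).

(-2, 9, 3)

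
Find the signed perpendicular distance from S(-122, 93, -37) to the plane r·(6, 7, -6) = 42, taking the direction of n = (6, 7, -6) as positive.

9

n·S − 42 = 99.
|n| = 11, so the signed distance is 99/11 = 9.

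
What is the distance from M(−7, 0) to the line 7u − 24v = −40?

d = |7·(-7) + (-24)·0 − (-40)| / √(49 + 576) = |-9|/25 = 9/25.

9/25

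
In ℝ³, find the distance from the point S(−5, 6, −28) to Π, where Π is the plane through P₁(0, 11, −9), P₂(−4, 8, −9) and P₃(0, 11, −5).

P₁P₂ = (−4, −3, 0) and P₁P₃ = (0, 0, 4), so a normal is n = P₁P₂ × P₁P₃ = (−12, 16, 0).
d = |(-12)·(-5) + 16·6 − 176| / √(144 + 256 + 0) = |-20| / 20 = 1.

1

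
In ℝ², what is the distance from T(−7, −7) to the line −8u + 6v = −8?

d = |(-8)·(-7) + 6·(-7) − (-8)| / √(64 + 36) = |22|/10 = 11/5.

11/5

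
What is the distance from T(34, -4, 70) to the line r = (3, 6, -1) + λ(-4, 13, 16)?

3√482

Direction vector d = (-4, 13, 16).
AP = (31, -10, 71); AP·d = 882, |AP|² = 6102, |d|² = 441.
distance² = |AP|² − (AP·d)²/|d|² = 6102 − 777924/441 = 4338, so the distance is 3√482.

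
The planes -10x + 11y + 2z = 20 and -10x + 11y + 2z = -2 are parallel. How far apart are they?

Both planes have normal n = (-10, 11, 2), |n| = 15. Any point on the first plane is at distance |(-2) − 20|/|n| = 22/15 from the second.

22/15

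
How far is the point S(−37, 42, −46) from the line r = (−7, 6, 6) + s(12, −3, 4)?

6√61

Direction vector d = (12, −3, 4).
AP = (−30, 36, −52), and AP × d = (−12, −504, −342).
|AP × d|² = 371124 and |d|² = 169, so the distance is √(371124/169) = √2196 = 6√61.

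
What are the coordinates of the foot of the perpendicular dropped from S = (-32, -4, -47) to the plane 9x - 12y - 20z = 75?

The perpendicular from S has direction n = (9, -12, -20): r = (-32, -4, -47) + λ(9, -12, -20).
Substitute into the plane: n·(S + λn) = 75 gives 700 + 625λ = 75, so λ = -1.
Foot = (-32, -4, -47) + (-1)·(9, -12, -20) = (-41, 8, -27).

(-41, 8, -27)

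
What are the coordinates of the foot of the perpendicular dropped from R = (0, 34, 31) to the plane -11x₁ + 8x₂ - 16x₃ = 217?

n = (-11, 8, -16), |n|² = 441, and n·R − 217 = -441.
t = -441/441 = -1, so the foot is R − t·n = (0, 34, 31) − (-1)·(-11, 8, -16) = (-11, 42, 15).

(-11, 42, 15)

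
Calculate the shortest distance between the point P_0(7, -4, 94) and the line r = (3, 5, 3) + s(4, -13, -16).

Direction vector d = (4, -13, -16).
AP = (4, -9, 91); AP·d = -1323, |AP|² = 8378, |d|² = 441.
distance² = |AP|² − (AP·d)²/|d|² = 8378 − 1750329/441 = 4409, so the distance is √4409.

√4409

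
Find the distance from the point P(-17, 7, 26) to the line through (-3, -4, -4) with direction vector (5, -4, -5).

Direction vector d = (5, -4, -5).
AP = (-14, 11, 30), and AP × d = (65, 80, 1).
|AP × d|² = 10626 and |d|² = 66, so the distance is √(10626/66) = √161.

√161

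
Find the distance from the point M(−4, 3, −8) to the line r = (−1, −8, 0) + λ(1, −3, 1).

3√2

Direction vector d = (1, −3, 1).
AP = (−3, 11, −8); AP·d = -44, |AP|² = 194, |d|² = 11.
distance² = |AP|² − (AP·d)²/|d|² = 194 − 1936/11 = 18, so the distance is 3√2.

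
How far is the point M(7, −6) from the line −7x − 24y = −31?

d = |(-7)·7 + (-24)·(-6) − (-31)| / √(49 + 576) = |126|/25 = 126/25.

126/25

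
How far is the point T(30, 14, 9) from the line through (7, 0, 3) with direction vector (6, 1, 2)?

√105

Direction vector d = (6, 1, 2).
AP = (23, 14, 6), and AP × d = (22, -10, -61).
|AP × d|² = 4305 and |d|² = 41, so the distance is √(4305/41) = √105.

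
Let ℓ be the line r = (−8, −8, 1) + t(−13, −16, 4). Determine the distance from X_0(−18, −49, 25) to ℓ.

√593

Direction vector d = (−13, −16, 4).
AP = (−10, −41, 24), and AP × d = (220, −272, −373).
|AP × d|² = 261513 and |d|² = 441, so the distance is √(261513/441) = √593.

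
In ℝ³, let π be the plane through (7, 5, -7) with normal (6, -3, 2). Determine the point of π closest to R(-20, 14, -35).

n = (6, -3, 2), |n|² = 49, and n·R − 13 = -245.
t = -245/49 = -5, so the foot is R − t·n = (-20, 14, -35) − (-5)·(6, -3, 2) = (10, -1, -25).

(10, -1, -25)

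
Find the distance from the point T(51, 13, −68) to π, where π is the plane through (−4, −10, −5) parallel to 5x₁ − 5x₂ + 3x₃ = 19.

29√59/59

Parallel planes share the normal n = (5, −5, 3); since (−4, −10, −5) lies on the plane, its equation is 5x₁ − 5x₂ + 3x₃ = 15.
Then n·(51, 13, −68) − 15 = −29.
|n| = √(25 + 25 + 9) = √59, so the distance is |-29|/√59 = 29√59/59.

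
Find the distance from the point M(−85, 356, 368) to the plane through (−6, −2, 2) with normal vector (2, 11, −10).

The plane has equation n·(r − (−6, −2, 2)) = 0, i.e. n·r = -54.
Then n·(−85, 356, 368) − (−54) = 120.
|n| = √(4 + 121 + 100) = 15, so the distance is |120|/15 = 8.

8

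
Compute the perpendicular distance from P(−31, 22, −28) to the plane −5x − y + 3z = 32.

17/√35

d = |(-5)·(-31) + (-1)·22 + 3·(-28) − 32| / √(25 + 1 + 9) = |17| / √35 = 17/√35.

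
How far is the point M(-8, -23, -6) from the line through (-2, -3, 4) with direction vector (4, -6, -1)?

Direction vector d = (4, -6, -1).
AP = (-6, -20, -10); AP·d = 106, |AP|² = 536, |d|² = 53.
distance² = |AP|² − (AP·d)²/|d|² = 536 − 11236/53 = 324, so the distance is 18.

18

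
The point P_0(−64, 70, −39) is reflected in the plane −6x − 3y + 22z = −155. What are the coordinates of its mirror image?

(-76, 64, 5)

With n = (−6, −3, 22), the signed offset is (n·P_0 − (-155))/|n|² = -529/529 = -1.
P_0' = P_0 − 2t·n = (−64, 70, −39) − (-2)·(−6, −3, 22) = (−76, 64, 5).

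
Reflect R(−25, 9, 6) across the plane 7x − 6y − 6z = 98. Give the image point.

(17, -27, -30)

n = (7, −6, −6), |n|² = 121, n·R − 98 = -363, so t = -363/121 = -3.
Foot F = R − (-3)·n = (−4, −9, −12); the reflection is 2F − R = (17, −27, −30).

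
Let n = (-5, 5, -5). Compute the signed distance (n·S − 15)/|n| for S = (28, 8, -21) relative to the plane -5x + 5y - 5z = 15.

-2√3/3

n·S − 15 = -10.
|n| = 5√3, so the signed distance is -2√3/3.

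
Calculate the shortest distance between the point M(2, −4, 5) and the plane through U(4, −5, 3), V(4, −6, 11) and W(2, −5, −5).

2

UV = (0, −1, 8) and UW = (−2, 0, −8), so a normal is n = UV × UW = (8, −16, −2).
d = |8·2 + (-16)·(-4) + (-2)·5 − 106| / √(64 + 256 + 4) = |-36| / 18 = 2.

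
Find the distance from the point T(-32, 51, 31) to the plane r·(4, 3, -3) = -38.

30/√34

Normal vector n = (4, 3, -3), and n·(-32, 51, 31) - (-38) = -30.
|n| = √(16 + 9 + 9) = √34, so the distance is |-30|/√34 = 30/√34.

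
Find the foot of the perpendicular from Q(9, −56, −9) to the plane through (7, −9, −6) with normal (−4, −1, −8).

n = (−4, −1, −8), |n|² = 81, and n·Q − 29 = 63.
t = 63/81 = 7/9, so the foot is Q − t·n = (9, −56, −9) − (7/9)·(−4, −1, −8) = (109/9, −497/9, −25/9).

(109/9, -497/9, -25/9)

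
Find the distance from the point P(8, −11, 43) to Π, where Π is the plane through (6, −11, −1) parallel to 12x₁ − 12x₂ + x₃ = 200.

4

Parallel planes share the normal n = (12, −12, 1); since (6, −11, −1) lies on the plane, its equation is 12x₁ − 12x₂ + x₃ = 203.
Then n·(8, −11, 43) − 203 = 68.
|n| = √(144 + 144 + 1) = 17, so the distance is |68|/17 = 4.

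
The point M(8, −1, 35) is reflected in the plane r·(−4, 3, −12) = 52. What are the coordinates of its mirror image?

(-16, 17, -37)

With n = (−4, 3, −12), the signed offset is (n·M − 52)/|n|² = -507/169 = -3.
M' = M − 2t·n = (8, −1, 35) − (-6)·(−4, 3, −12) = (−16, 17, −37).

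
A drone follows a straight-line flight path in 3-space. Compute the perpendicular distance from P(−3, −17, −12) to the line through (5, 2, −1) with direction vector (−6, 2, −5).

√481

Direction vector d = (−6, 2, −5).
AP = (−8, −19, −11), and AP × d = (117, 26, −130).
|AP × d|² = 31265 and |d|² = 65, so the distance is √(31265/65) = √481.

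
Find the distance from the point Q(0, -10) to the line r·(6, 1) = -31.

21√37/37

d = |6·0 + 1·(-10) − (-31)| / √(36 + 1) = |21|/√37 = 21/√37.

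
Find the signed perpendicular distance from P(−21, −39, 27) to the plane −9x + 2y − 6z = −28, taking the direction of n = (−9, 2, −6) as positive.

n·P − (-28) = -23.
|n| = 11, so the signed distance is -23/11.

-23/11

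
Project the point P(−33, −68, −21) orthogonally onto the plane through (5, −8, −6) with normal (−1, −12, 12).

(-31, -44, -45)

The perpendicular from P has direction n = (−1, −12, 12): r = (−33, −68, −21) + μ(−1, −12, 12).
Substitute into the plane: n·(P + μn) = 19 gives 597 + 289μ = 19, so μ = -2.
Foot = (−33, −68, −21) + (-2)·(−1, −12, 12) = (−31, −44, −45).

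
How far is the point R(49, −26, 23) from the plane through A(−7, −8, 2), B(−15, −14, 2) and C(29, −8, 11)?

AB = (−8, −6, 0) and AC = (36, 0, 9), so a normal is n = AB × AC = (−54, 72, 216).
Then n·(49, −26, 23) − 234 = 216.
|n| = √(2916 + 5184 + 46656) = 234, so the distance is |216|/234 = 12/13.

12/13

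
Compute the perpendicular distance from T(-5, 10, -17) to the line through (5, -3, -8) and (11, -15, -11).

A direction vector is d = (6, -12, -3).
AP = (-10, 13, -9); AP·d = -189, |AP|² = 350, |d|² = 189.
distance² = |AP|² − (AP·d)²/|d|² = 350 − 35721/189 = 161, so the distance is √161.

√161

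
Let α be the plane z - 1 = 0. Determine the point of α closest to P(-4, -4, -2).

(-4, -4, 1)

n = (0, 0, 1), |n|² = 1, and n·P − 1 = -3.
t = -3/1 = -3, so the foot is P − t·n = (-4, -4, -2) − (-3)·(0, 0, 1) = (-4, -4, 1).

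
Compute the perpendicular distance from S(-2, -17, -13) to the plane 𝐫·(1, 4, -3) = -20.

Normal vector n = (1, 4, -3), and n·(-2, -17, -13) - (-20) = -11.
|n| = √(1 + 16 + 9) = √26, so the distance is |-11|/√26 = 11/√26.

11/√26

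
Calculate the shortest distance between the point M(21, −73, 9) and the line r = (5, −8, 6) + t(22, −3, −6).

√3961

Direction vector d = (22, −3, −6).
AP = (16, −65, 3); AP·d = 529, |AP|² = 4490, |d|² = 529.
distance² = |AP|² − (AP·d)²/|d|² = 4490 − 279841/529 = 3961, so the distance is √3961.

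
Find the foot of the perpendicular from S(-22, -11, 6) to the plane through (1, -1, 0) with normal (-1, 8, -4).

(-23, -3, 2)

n = (-1, 8, -4), |n|² = 81, and n·S − (-9) = -81.
t = -81/81 = -1, so the foot is S − t·n = (-22, -11, 6) − (-1)·(-1, 8, -4) = (-23, -3, 2).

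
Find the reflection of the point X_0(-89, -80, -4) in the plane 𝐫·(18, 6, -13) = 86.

(55, -32, -108)

n = (18, 6, -13), |n|² = 529, n·X_0 − 86 = -2116, so t = -2116/529 = -4.
Foot F = X_0 − (-4)·n = (-17, -56, -56); the reflection is 2F − X_0 = (55, -32, -108).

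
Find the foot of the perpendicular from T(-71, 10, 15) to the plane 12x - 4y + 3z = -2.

n = (12, -4, 3), |n|² = 169, and n·T − (-2) = -845.
t = -845/169 = -5, so the foot is T − t·n = (-71, 10, 15) − (-5)·(12, -4, 3) = (-11, -10, 30).

(-11, -10, 30)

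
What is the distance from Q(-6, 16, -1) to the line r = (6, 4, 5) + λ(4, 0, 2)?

Direction vector d = (4, 0, 2).
AP = (-12, 12, -6), and AP × d = (24, 0, -48).
|AP × d|² = 2880 and |d|² = 20, so the distance is √(2880/20) = √144 = 12.

12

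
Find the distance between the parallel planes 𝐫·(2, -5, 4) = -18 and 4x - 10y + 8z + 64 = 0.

14√5/15

Divide the second equation by 2 to match normals: 2x - 5y + 4z = -32.
Both planes have normal n = (2, -5, 4), |n| = 3√5. Any point on the first plane is at distance |(-32) − (-18)|/|n| = 14/(3√5) = 14√5/15 from the second.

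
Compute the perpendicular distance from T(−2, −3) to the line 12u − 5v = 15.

d = |12·(-2) + (-5)·(-3) − 15| / √(144 + 25) = |-24|/13 = 24/13.

24/13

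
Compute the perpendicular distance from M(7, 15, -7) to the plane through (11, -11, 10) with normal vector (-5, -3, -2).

The plane has equation n·(r − (11, -11, 10)) = 0, i.e. n·r = -42.
d = |(-5)·7 + (-3)·15 + (-2)·(-7) − (-42)| / √(25 + 9 + 4) = |-24| / √38 = 24/√38.

24/√38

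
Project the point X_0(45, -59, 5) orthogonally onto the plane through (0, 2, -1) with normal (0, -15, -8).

n = (0, -15, -8), |n|² = 289, and n·X_0 − (-22) = 867.
t = 867/289 = 3, so the foot is X_0 − t·n = (45, -59, 5) − 3·(0, -15, -8) = (45, -14, 29).

(45, -14, 29)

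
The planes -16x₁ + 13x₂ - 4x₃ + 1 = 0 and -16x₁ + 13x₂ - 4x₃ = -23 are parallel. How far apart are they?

Both planes have normal n = (-16, 13, -4), |n| = 21. Any point on the first plane is at distance |(-23) − (-1)|/|n| = 22/21 from the second.

22/21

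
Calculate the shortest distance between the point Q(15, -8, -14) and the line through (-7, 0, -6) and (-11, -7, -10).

A direction vector is d = (-4, -7, -4).
AP = (22, -8, -8); AP·d = 0, |AP|² = 612, |d|² = 81.
distance² = |AP|² − (AP·d)²/|d|² = 612 − 0/81 = 612, so the distance is 6√17.

6√17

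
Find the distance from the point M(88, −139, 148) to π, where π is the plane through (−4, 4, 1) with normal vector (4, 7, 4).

The plane has equation n·(r − (−4, 4, 1)) = 0, i.e. n·r = 16.
Then n·(88, −139, 148) − 16 = −45.
|n| = √(16 + 49 + 16) = 9, so the distance is |-45|/9 = 5.

5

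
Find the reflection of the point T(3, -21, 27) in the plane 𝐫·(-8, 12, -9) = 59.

(-29, 27, -9)

n = (-8, 12, -9), |n|² = 289, n·T − 59 = -578, so t = -578/289 = -2.
Foot F = T − (-2)·n = (-13, 3, 9); the reflection is 2F − T = (-29, 27, -9).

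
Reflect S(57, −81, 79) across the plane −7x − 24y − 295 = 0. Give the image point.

(85, 15, 79)

n = (−7, −24, 0), |n|² = 625, n·S − 295 = 1250, so t = 1250/625 = 2.
Foot F = S − 2·n = (71, −33, 79); the reflection is 2F − S = (85, 15, 79).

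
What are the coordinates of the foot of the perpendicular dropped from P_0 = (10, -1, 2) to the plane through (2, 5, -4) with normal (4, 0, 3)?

n = (4, 0, 3), |n|² = 25, and n·P_0 − (-4) = 50.
t = 50/25 = 2, so the foot is P_0 − t·n = (10, -1, 2) − 2·(4, 0, 3) = (2, -1, -4).

(2, -1, -4)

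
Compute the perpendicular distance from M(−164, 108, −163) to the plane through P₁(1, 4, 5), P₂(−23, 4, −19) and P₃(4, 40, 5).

P₁P₂ = (−24, 0, −24) and P₁P₃ = (3, 36, 0), so a normal is n = P₁P₂ × P₁P₃ = (864, −72, −864).
Then n·(−164, 108, −163) − (−3744) = −4896.
|n| = √(746496 + 5184 + 746496) = 1224, so the distance is |-4896|/1224 = 4.

4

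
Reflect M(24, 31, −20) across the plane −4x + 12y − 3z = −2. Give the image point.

(40, -17, -8)

With n = (−4, 12, −3), the signed offset is (n·M − (-2))/|n|² = 338/169 = 2.
M' = M − 2t·n = (24, 31, −20) − 4·(−4, 12, −3) = (40, −17, −8).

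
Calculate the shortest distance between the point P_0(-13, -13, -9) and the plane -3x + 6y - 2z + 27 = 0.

Normal vector n = (-3, 6, -2), and n·(-13, -13, -9) - (-27) = 6.
|n| = √(9 + 36 + 4) = 7, so the distance is |6|/7 = 6/7.

6/7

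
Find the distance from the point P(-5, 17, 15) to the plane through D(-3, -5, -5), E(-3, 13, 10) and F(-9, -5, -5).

DE = (0, 18, 15) and DF = (-6, 0, 0), so a normal is n = DE × DF = (0, -90, 108).
d = |(-90)·17 + 108·15 − (-90)| / √(0 + 8100 + 11664) = |180| / (18√61) = 10/√61.

10/√61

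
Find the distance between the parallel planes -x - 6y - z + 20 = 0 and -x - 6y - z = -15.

5√38/38

With common normal n = (-1, -6, -1) (|n| = √38), the distance is |(-20) − (-15)|/|n| = 5/√38.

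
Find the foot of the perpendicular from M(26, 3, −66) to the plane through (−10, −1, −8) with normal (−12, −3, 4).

(-22, -9, -50)

The perpendicular from M has direction n = (−12, −3, 4): r = (26, 3, −66) + t(−12, −3, 4).
Substitute into the plane: n·(M + tn) = 91 gives -585 + 169t = 91, so t = 4.
Foot = (26, 3, −66) + 4·(−12, −3, 4) = (−22, −9, −50).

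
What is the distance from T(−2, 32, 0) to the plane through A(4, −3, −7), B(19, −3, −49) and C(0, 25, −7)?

7/5

AB = (15, 0, −42) and AC = (−4, 28, 0), so a normal is n = AB × AC = (1176, 168, 420).
n = (1176, 168, 420); n·P − 1260 = 1764; |n| = 1260; distance = 1764/1260 = 7/5.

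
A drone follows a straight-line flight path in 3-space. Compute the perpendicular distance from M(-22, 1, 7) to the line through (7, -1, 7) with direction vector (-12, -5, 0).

13

Direction vector d = (-12, -5, 0).
AP = (-29, 2, 0), and AP × d = (0, 0, 169).
|AP × d|² = 28561 and |d|² = 169, so the distance is √(28561/169) = √169 = 13.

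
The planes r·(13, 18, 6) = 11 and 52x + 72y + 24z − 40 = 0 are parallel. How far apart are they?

1/23

Divide the second equation by 4 to match normals: 13x + 18y + 6z = 10.
With common normal n = (13, 18, 6) (|n| = 23), the distance is |11 − 10|/|n| = 1/23.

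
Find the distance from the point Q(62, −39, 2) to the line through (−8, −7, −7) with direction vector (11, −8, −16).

√4241

Direction vector d = (11, −8, −16).
AP = (70, −32, 9), and AP × d = (584, 1219, −208).
|AP × d|² = 1870281 and |d|² = 441, so the distance is √(1870281/441) = √4241.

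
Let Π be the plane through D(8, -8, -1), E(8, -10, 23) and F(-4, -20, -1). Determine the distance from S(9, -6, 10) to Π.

DE = (0, -2, 24) and DF = (-12, -12, 0), so a normal is n = DE × DF = (288, -288, -24).
Then n·(9, -6, 10) - 4632 = -552.
|n| = √(82944 + 82944 + 576) = 408, so the distance is |-552|/408 = 23/17.

23/17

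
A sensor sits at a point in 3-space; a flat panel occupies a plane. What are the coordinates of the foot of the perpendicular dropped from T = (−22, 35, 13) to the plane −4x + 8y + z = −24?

(-2, -5, 8)

n = (−4, 8, 1), |n|² = 81, and n·T − (-24) = 405.
t = 405/81 = 5, so the foot is T − t·n = (−22, 35, 13) − 5·(−4, 8, 1) = (−2, −5, 8).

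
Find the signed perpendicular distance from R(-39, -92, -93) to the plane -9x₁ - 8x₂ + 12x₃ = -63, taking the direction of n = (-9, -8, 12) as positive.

n·R − (-63) = 34.
|n| = 17, so the signed distance is 34/17 = 2.

2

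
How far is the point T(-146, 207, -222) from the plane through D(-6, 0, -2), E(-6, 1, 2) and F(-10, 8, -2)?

8

DE = (0, 1, 4) and DF = (-4, 8, 0), so a normal is n = DE × DF = (-32, -16, 4).
Then n·(-146, 207, -222) - 184 = 288.
|n| = √(1024 + 256 + 16) = 36, so the distance is |288|/36 = 8.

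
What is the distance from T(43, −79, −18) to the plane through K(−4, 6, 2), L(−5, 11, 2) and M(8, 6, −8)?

15√62/31

KL = (−1, 5, 0) and KM = (12, 0, −10), so a normal is n = KL × KM = (−50, −10, −60).
Then n·(43, −79, −18) − 20 = −300.
|n| = √(2500 + 100 + 3600) = 10√62, so the distance is |-300|/(10√62) = 30/√62.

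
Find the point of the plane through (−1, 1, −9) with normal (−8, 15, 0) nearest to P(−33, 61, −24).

(-1, 1, -24)

n = (−8, 15, 0), |n|² = 289, and n·P − 23 = 1156.
t = 1156/289 = 4, so the foot is P − t·n = (−33, 61, −24) − 4·(−8, 15, 0) = (−1, 1, −24).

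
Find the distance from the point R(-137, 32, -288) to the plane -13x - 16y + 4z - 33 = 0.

Normal vector n = (-13, -16, 4), and n·(-137, 32, -288) - 33 = 84.
|n| = √(169 + 256 + 16) = 21, so the distance is |84|/21 = 4.

4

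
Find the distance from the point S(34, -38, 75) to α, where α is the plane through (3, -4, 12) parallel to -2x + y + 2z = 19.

10

Parallel planes share the normal n = (-2, 1, 2); since (3, -4, 12) lies on the plane, its equation is -2x + y + 2z = 14.
Then n·(34, -38, 75) - 14 = 30.
|n| = √(4 + 1 + 4) = 3, so the distance is |30|/3 = 10.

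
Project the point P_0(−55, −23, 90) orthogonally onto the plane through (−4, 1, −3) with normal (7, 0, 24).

(-76, -23, 18)

The perpendicular from P_0 has direction n = (7, 0, 24): r = (−55, −23, 90) + λ(7, 0, 24).
Substitute into the plane: n·(P_0 + λn) = -100 gives 1775 + 625λ = -100, so λ = -3.
Foot = (−55, −23, 90) + (-3)·(7, 0, 24) = (−76, −23, 18).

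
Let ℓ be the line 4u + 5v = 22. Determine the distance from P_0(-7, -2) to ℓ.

60√41/41

d = |4·(-7) + 5·(-2) − 22| / √(16 + 25) = |-60|/√41 = 60/√41.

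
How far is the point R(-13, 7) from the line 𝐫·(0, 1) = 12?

d = |0·(-13) + 1·7 − 12| / √(0 + 1) = |-5|/1 = 5.

5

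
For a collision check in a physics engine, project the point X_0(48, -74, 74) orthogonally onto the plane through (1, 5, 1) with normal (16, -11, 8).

The perpendicular from X_0 has direction n = (16, -11, 8): r = (48, -74, 74) + λ(16, -11, 8).
Substitute into the plane: n·(X_0 + λn) = -31 gives 2174 + 441λ = -31, so λ = -5.
Foot = (48, -74, 74) + (-5)·(16, -11, 8) = (-32, -19, 34).

(-32, -19, 34)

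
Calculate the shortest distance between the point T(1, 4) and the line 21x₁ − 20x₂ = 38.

d = |21·1 + (-20)·4 − 38| / √(441 + 400) = |-97|/29 = 97/29.

97/29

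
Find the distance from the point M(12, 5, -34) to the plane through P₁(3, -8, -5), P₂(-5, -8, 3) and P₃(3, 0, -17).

√17/17

P₁P₂ = (-8, 0, 8) and P₁P₃ = (0, 8, -12), so a normal is n = P₁P₂ × P₁P₃ = (-64, -96, -64).
n = (-64, -96, -64); n·P − 896 = 32; |n| = 32√17; distance = 32/(32√17) = √17/17.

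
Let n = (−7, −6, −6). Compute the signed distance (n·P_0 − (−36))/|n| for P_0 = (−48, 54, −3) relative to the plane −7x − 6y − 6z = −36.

6

n·P_0 − (-36) = 66.
|n| = 11, so the signed distance is 66/11 = 6.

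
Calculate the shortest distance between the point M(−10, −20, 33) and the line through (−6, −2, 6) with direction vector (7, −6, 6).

3√65

Direction vector d = (7, −6, 6).
AP = (−4, −18, 27), and AP × d = (54, 213, 150).
|AP × d|² = 70785 and |d|² = 121, so the distance is √(70785/121) = √585 = 3√65.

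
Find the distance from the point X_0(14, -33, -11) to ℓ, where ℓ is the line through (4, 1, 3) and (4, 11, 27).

A direction vector is d = (0, 10, 24).
AP = (10, -34, -14), and AP × d = (-676, -240, 100).
|AP × d|² = 524576 and |d|² = 676, so the distance is √(524576/676) = √776 = 2√194.

2√194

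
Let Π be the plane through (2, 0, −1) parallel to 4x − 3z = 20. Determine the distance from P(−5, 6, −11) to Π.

2/5

Parallel planes share the normal n = (4, 0, −3); since (2, 0, −1) lies on the plane, its equation is 4x − 3z = 11.
Then n·(−5, 6, −11) − 11 = 2.
|n| = √(16 + 0 + 9) = 5, so the distance is |2|/5 = 2/5.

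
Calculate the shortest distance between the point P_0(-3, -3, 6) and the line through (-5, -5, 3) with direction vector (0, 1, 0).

Direction vector d = (0, 1, 0).
AP = (2, 2, 3), and AP × d = (-3, 0, 2).
|AP × d|² = 13 and |d|² = 1, so the distance is √13.

√13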